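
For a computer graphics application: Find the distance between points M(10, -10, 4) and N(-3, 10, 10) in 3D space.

d = √[(x₂-x₁)² + (y₂-y₁)² + (z₂-z₁)²]
  = √[(-13)² + 20² + 6²]
  = √[169 + 400 + 36]
  = √605
  ≈ 24.6

24.6


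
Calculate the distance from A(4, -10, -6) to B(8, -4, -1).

d = √[(x₂-x₁)² + (y₂-y₁)² + (z₂-z₁)²]
  = √[4² + 6² + 5²]
  = √[16 + 36 + 25]
  = √77
  ≈ 8.775

8.775


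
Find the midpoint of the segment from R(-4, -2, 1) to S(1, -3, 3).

M = ((x₁+x₂)/2, (y₁+y₂)/2, (z₁+z₂)/2)
  = ((-4 + 1)/2, (-2 - 3)/2, (1 + 3)/2)
  = (-3/2, -5/2, 4/2)
  = (-1.5, -2.5, 2)

(-1.5, -2.5, 2)


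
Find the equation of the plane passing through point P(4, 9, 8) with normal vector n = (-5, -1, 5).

The plane through P with normal n = (a, b, c) satisfies n·(r - P) = 0,
i.e. ax + by + cz = a·x₀ + b·y₀ + c·z₀.
d = (-5)·4 + (-1)·9 + 5·8
  = -20 - 9 + 40
  = 11
Equation: -5x - y + 5z = 11

-5x - y + 5z = 11


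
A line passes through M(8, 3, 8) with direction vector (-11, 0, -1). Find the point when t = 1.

P(t) = M + t·d
  = (8 + (-11)·1, 3 + 0·1, 8 + (-1)·1)
  = (8 - 11, 3 + 0, 8 - 1)
  = (-3, 3, 7)

(-3, 3, 7)


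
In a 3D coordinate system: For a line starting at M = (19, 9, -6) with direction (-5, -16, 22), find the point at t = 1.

P(t) = M + t·d
  = (19 + (-5)·1, 9 + (-16)·1, -6 + 22·1)
  = (19 - 5, 9 - 16, -6 + 22)
  = (14, -7, 16)

(14, -7, 16)


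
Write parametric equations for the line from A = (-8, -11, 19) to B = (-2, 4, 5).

Direction vector d = B - A = (-2 + 8, 4 + 11, 5 - 19) = (6, 15, -14)
Parametric form r = A + t·d:
x = -8 + 6t, y = -11 + 15t, z = 19 - 14t

x = -8 + 6t, y = -11 + 15t, z = 19 - 14t


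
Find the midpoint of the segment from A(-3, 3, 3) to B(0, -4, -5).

M = ((x₁+x₂)/2, (y₁+y₂)/2, (z₁+z₂)/2)
  = ((-3 + 0)/2, (3 - 4)/2, (3 - 5)/2)
  = (-3/2, -1/2, -2/2)
  = (-1.5, -0.5, -1)

(-1.5, -0.5, -1)


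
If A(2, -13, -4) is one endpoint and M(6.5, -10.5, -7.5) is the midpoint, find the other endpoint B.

B = 2M - A
  = (2·6.5 - 2, 2·(-10.5) - (-13), 2·(-7.5) - (-4))
  = (13 - 2, -21 + 13, -15 + 4)
  = (11, -8, -11)

(11, -8, -11)


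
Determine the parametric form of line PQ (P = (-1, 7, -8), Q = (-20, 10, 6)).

Direction vector d = Q - P = (-20 + 1, 10 - 7, 6 + 8) = (-19, 3, 14)
Parametric form r = P + t·d:
x = -1 - 19t, y = 7 + 3t, z = -8 + 14t

x = -1 - 19t, y = 7 + 3t, z = -8 + 14t


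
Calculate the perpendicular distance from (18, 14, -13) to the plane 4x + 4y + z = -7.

distance = |a·x₀ + b·y₀ + c·z₀ - d| / √(a² + b² + c²)
  = |4·18 + 4·14 + 1·(-13) - (-7)| / √(4² + 4² + 1²)
  = |72 + 56 - 13 + 7| / √(16 + 16 + 1)
  = |122| / √33
  = 122 / 5.745
  ≈ 21.24

21.24


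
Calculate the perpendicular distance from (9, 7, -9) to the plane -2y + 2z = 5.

distance = |a·x₀ + b·y₀ + c·z₀ - d| / √(a² + b² + c²)
  = |0·9 + (-2)·7 + 2·(-9) - 5| / √(0² + (-2)² + 2²)
  = |0 - 14 - 18 - 5| / √(0 + 4 + 4)
  = |-37| / √8
  = 37 / 2.828
  ≈ 13.08

13.08


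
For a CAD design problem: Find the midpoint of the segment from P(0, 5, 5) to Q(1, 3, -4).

M = ((x₁+x₂)/2, (y₁+y₂)/2, (z₁+z₂)/2)
  = ((0 + 1)/2, (5 + 3)/2, (5 - 4)/2)
  = (1/2, 8/2, 1/2)
  = (0.5, 4, 0.5)

(0.5, 4, 0.5)


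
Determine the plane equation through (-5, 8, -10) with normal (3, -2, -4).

The plane through P with normal n = (a, b, c) satisfies n·(r - P) = 0,
i.e. ax + by + cz = a·x₀ + b·y₀ + c·z₀.
d = 3·(-5) + (-2)·8 + (-4)·(-10)
  = -15 - 16 + 40
  = 9
Equation: 3x - 2y - 4z = 9

3x - 2y - 4z = 9


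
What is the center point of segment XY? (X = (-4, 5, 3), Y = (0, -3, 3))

M = ((x₁+x₂)/2, (y₁+y₂)/2, (z₁+z₂)/2)
  = ((-4 + 0)/2, (5 - 3)/2, (3 + 3)/2)
  = (-4/2, 2/2, 6/2)
  = (-2, 1, 3)

(-2, 1, 3)


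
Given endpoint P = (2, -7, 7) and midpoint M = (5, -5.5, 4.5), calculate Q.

Q = 2M - P
  = (2·5 - 2, 2·(-5.5) - (-7), 2·4.5 - 7)
  = (10 - 2, -11 + 7, 9 - 7)
  = (8, -4, 2)

(8, -4, 2)


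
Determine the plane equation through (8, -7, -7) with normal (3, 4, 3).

The plane through P with normal n = (a, b, c) satisfies n·(r - P) = 0,
i.e. ax + by + cz = a·x₀ + b·y₀ + c·z₀.
d = 3·8 + 4·(-7) + 3·(-7)
  = 24 - 28 - 21
  = -25
Equation: 3x + 4y + 3z = -25

3x + 4y + 3z = -25


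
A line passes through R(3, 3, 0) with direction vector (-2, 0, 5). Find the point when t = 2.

P(t) = R + t·d
  = (3 + (-2)·2, 3 + 0·2, 0 + 5·2)
  = (3 - 4, 3 + 0, 0 + 10)
  = (-1, 3, 10)

(-1, 3, 10)


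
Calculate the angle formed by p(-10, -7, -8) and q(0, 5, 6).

p·q = (-10)·0 + (-7)·5 + (-8)·6 = 0 - 35 - 48 = -83
|p| = √((-10)² + (-7)² + (-8)²) = √213 ≈ 14.59
|q| = √(0² + 5² + 6²) = √61 ≈ 7.81
cos θ = (p·q)/(|p||q|) = -83/(14.59·7.81) ≈ -0.7282
θ = arccos(-0.7282) ≈ 136.7°

136.7°


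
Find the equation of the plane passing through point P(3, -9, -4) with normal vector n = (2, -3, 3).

The plane through P with normal n = (a, b, c) satisfies n·(r - P) = 0,
i.e. ax + by + cz = a·x₀ + b·y₀ + c·z₀.
d = 2·3 + (-3)·(-9) + 3·(-4)
  = 6 + 27 - 12
  = 21
Equation: 2x - 3y + 3z = 21

2x - 3y + 3z = 21


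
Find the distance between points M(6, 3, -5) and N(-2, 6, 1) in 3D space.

d = √[(x₂-x₁)² + (y₂-y₁)² + (z₂-z₁)²]
  = √[(-8)² + 3² + 6²]
  = √[64 + 9 + 36]
  = √109
  ≈ 10.44

10.44


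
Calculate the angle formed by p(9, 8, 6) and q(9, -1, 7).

p·q = 9·9 + 8·(-1) + 6·7 = 81 - 8 + 42 = 115
|p| = √(9² + 8² + 6²) = √181 ≈ 13.45
|q| = √(9² + (-1)² + 7²) = √131 ≈ 11.45
cos θ = (p·q)/(|p||q|) = 115/(13.45·11.45) ≈ 0.7468
θ = arccos(0.7468) ≈ 41.68°

41.68°


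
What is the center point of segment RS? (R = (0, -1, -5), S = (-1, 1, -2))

M = ((x₁+x₂)/2, (y₁+y₂)/2, (z₁+z₂)/2)
  = ((0 - 1)/2, (-1 + 1)/2, (-5 - 2)/2)
  = (-1/2, 0/2, -7/2)
  = (-0.5, 0, -3.5)

(-0.5, 0, -3.5)


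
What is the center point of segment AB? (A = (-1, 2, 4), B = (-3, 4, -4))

M = ((x₁+x₂)/2, (y₁+y₂)/2, (z₁+z₂)/2)
  = ((-1 - 3)/2, (2 + 4)/2, (4 - 4)/2)
  = (-4/2, 6/2, 0/2)
  = (-2, 3, 0)

(-2, 3, 0)


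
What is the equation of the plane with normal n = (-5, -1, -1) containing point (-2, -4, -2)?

The plane through P with normal n = (a, b, c) satisfies n·(r - P) = 0,
i.e. ax + by + cz = a·x₀ + b·y₀ + c·z₀.
d = (-5)·(-2) + (-1)·(-4) + (-1)·(-2)
  = 10 + 4 + 2
  = 16
Equation: -5x - y - z = 16

-5x - y - z = 16


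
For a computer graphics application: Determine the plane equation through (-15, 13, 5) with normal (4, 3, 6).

The plane through P with normal n = (a, b, c) satisfies n·(r - P) = 0,
i.e. ax + by + cz = a·x₀ + b·y₀ + c·z₀.
d = 4·(-15) + 3·13 + 6·5
  = -60 + 39 + 30
  = 9
Equation: 4x + 3y + 6z = 9

4x + 3y + 6z = 9


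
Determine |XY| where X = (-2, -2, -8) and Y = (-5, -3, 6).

d = √[(x₂-x₁)² + (y₂-y₁)² + (z₂-z₁)²]
  = √[(-3)² + (-1)² + 14²]
  = √[9 + 1 + 196]
  = √206
  ≈ 14.35

14.35


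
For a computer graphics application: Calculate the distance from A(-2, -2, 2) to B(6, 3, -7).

d = √[(x₂-x₁)² + (y₂-y₁)² + (z₂-z₁)²]
  = √[8² + 5² + (-9)²]
  = √[64 + 25 + 81]
  = √170
  ≈ 13.04

13.04


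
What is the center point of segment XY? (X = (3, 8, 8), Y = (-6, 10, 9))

M = ((x₁+x₂)/2, (y₁+y₂)/2, (z₁+z₂)/2)
  = ((3 - 6)/2, (8 + 10)/2, (8 + 9)/2)
  = (-3/2, 18/2, 17/2)
  = (-1.5, 9, 8.5)

(-1.5, 9, 8.5)


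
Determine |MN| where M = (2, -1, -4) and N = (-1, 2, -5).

d = √[(x₂-x₁)² + (y₂-y₁)² + (z₂-z₁)²]
  = √[(-3)² + 3² + (-1)²]
  = √[9 + 9 + 1]
  = √19
  ≈ 4.359

4.359


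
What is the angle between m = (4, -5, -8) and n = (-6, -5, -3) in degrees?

m·n = 4·(-6) + (-5)·(-5) + (-8)·(-3) = -24 + 25 + 24 = 25
|m| = √(4² + (-5)² + (-8)²) = √105 ≈ 10.25
|n| = √((-6)² + (-5)² + (-3)²) = √70 ≈ 8.367
cos θ = (m·n)/(|m||n|) = 25/(10.25·8.367) ≈ 0.2916
θ = arccos(0.2916) ≈ 73.05°

73.05°


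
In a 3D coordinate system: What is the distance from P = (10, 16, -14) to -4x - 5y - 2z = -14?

distance = |a·x₀ + b·y₀ + c·z₀ - d| / √(a² + b² + c²)
  = |(-4)·10 + (-5)·16 + (-2)·(-14) - (-14)| / √((-4)² + (-5)² + (-2)²)
  = |-40 - 80 + 28 + 14| / √(16 + 25 + 4)
  = |-78| / √45
  = 78 / 6.708
  ≈ 11.63

11.63


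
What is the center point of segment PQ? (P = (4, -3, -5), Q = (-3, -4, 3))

M = ((x₁+x₂)/2, (y₁+y₂)/2, (z₁+z₂)/2)
  = ((4 - 3)/2, (-3 - 4)/2, (-5 + 3)/2)
  = (1/2, -7/2, -2/2)
  = (0.5, -3.5, -1)

(0.5, -3.5, -1)


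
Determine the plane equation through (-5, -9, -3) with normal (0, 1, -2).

The plane through P with normal n = (a, b, c) satisfies n·(r - P) = 0,
i.e. ax + by + cz = a·x₀ + b·y₀ + c·z₀.
d = 0·(-5) + 1·(-9) + (-2)·(-3)
  = 0 - 9 + 6
  = -3
Equation: y - 2z = -3

y - 2z = -3


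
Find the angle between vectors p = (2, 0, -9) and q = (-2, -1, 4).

p·q = 2·(-2) + 0·(-1) + (-9)·4 = -4 + 0 - 36 = -40
|p| = √(2² + 0² + (-9)²) = √85 ≈ 9.22
|q| = √((-2)² + (-1)² + 4²) = √21 ≈ 4.583
cos θ = (p·q)/(|p||q|) = -40/(9.22·4.583) ≈ -0.9468
θ = arccos(-0.9468) ≈ 161.2°

161.2°


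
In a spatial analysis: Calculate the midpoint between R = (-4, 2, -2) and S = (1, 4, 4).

M = ((x₁+x₂)/2, (y₁+y₂)/2, (z₁+z₂)/2)
  = ((-4 + 1)/2, (2 + 4)/2, (-2 + 4)/2)
  = (-3/2, 6/2, 2/2)
  = (-1.5, 3, 1)

(-1.5, 3, 1)


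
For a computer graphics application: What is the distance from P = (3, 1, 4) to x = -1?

distance = |a·x₀ + b·y₀ + c·z₀ - d| / √(a² + b² + c²)
  = |1·3 + 0·1 + 0·4 - (-1)| / √(1² + 0² + 0²)
  = |3 + 0 + 0 + 1| / √(1 + 0 + 0)
  = |4| / √1
  = 4 / 1
  ≈ 4

4


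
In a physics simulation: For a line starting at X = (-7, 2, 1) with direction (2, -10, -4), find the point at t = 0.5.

P(t) = X + t·d
  = (-7 + 2·0.5, 2 + (-10)·0.5, 1 + (-4)·0.5)
  = (-7 + 1, 2 - 5, 1 - 2)
  = (-6, -3, -1)

(-6, -3, -1)


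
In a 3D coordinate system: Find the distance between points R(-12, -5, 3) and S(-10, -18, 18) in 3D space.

d = √[(x₂-x₁)² + (y₂-y₁)² + (z₂-z₁)²]
  = √[2² + (-13)² + 15²]
  = √[4 + 169 + 225]
  = √398
  ≈ 19.95

19.95


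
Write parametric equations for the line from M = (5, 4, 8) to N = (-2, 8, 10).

Direction vector d = N - M = (-2 - 5, 8 - 4, 10 - 8) = (-7, 4, 2)
Parametric form r = M + t·d:
x = 5 - 7t, y = 4 + 4t, z = 8 + 2t

x = 5 - 7t, y = 4 + 4t, z = 8 + 2t


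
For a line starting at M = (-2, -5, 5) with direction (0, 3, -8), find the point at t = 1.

P(t) = M + t·d
  = (-2 + 0·1, -5 + 3·1, 5 + (-8)·1)
  = (-2 + 0, -5 + 3, 5 - 8)
  = (-2, -2, -3)

(-2, -2, -3)


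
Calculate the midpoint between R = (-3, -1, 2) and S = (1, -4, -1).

M = ((x₁+x₂)/2, (y₁+y₂)/2, (z₁+z₂)/2)
  = ((-3 + 1)/2, (-1 - 4)/2, (2 - 1)/2)
  = (-2/2, -5/2, 1/2)
  = (-1, -2.5, 0.5)

(-1, -2.5, 0.5)


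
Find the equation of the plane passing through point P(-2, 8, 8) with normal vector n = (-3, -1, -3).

The plane through P with normal n = (a, b, c) satisfies n·(r - P) = 0,
i.e. ax + by + cz = a·x₀ + b·y₀ + c·z₀.
d = (-3)·(-2) + (-1)·8 + (-3)·8
  = 6 - 8 - 24
  = -26
Equation: -3x - y - 3z = -26

-3x - y - 3z = -26


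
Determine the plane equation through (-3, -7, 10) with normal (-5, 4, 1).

The plane through P with normal n = (a, b, c) satisfies n·(r - P) = 0,
i.e. ax + by + cz = a·x₀ + b·y₀ + c·z₀.
d = (-5)·(-3) + 4·(-7) + 1·10
  = 15 - 28 + 10
  = -3
Equation: -5x + 4y + z = -3

-5x + 4y + z = -3


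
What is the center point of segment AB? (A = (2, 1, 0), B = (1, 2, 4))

M = ((x₁+x₂)/2, (y₁+y₂)/2, (z₁+z₂)/2)
  = ((2 + 1)/2, (1 + 2)/2, (0 + 4)/2)
  = (3/2, 3/2, 4/2)
  = (1.5, 1.5, 2)

(1.5, 1.5, 2)


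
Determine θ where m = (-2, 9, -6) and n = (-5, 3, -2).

m·n = (-2)·(-5) + 9·3 + (-6)·(-2) = 10 + 27 + 12 = 49
|m| = √((-2)² + 9² + (-6)²) = √121 ≈ 11
|n| = √((-5)² + 3² + (-2)²) = √38 ≈ 6.164
cos θ = (m·n)/(|m||n|) = 49/(11·6.164) ≈ 0.7226
θ = arccos(0.7226) ≈ 43.73°

43.73°


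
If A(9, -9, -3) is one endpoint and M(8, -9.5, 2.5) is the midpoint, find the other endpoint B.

B = 2M - A
  = (2·8 - 9, 2·(-9.5) - (-9), 2·2.5 - (-3))
  = (16 - 9, -19 + 9, 5 + 3)
  = (7, -10, 8)

(7, -10, 8)


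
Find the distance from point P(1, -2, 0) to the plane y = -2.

distance = |a·x₀ + b·y₀ + c·z₀ - d| / √(a² + b² + c²)
  = |0·1 + 1·(-2) + 0·0 - (-2)| / √(0² + 1² + 0²)
  = |0 - 2 + 0 + 2| / √(0 + 1 + 0)
  = |0| / √1
  = 0 / 1
  ≈ 0

0


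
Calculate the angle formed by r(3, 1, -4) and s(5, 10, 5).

r·s = 3·5 + 1·10 + (-4)·5 = 15 + 10 - 20 = 5
|r| = √(3² + 1² + (-4)²) = √26 ≈ 5.099
|s| = √(5² + 10² + 5²) = √150 ≈ 12.25
cos θ = (r·s)/(|r||s|) = 5/(5.099·12.25) ≈ 0.08006
θ = arccos(0.08006) ≈ 85.41°

85.41°


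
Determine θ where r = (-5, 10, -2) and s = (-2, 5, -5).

r·s = (-5)·(-2) + 10·5 + (-2)·(-5) = 10 + 50 + 10 = 70
|r| = √((-5)² + 10² + (-2)²) = √129 ≈ 11.36
|s| = √((-2)² + 5² + (-5)²) = √54 ≈ 7.348
cos θ = (r·s)/(|r||s|) = 70/(11.36·7.348) ≈ 0.8387
θ = arccos(0.8387) ≈ 33°

33°


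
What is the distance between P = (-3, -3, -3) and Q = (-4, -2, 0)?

d = √[(x₂-x₁)² + (y₂-y₁)² + (z₂-z₁)²]
  = √[(-1)² + 1² + 3²]
  = √[1 + 1 + 9]
  = √11
  ≈ 3.317

3.317


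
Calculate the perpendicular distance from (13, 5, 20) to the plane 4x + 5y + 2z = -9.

distance = |a·x₀ + b·y₀ + c·z₀ - d| / √(a² + b² + c²)
  = |4·13 + 5·5 + 2·20 - (-9)| / √(4² + 5² + 2²)
  = |52 + 25 + 40 + 9| / √(16 + 25 + 4)
  = |126| / √45
  = 126 / 6.708
  ≈ 18.78

18.78


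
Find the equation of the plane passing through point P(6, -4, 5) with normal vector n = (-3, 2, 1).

The plane through P with normal n = (a, b, c) satisfies n·(r - P) = 0,
i.e. ax + by + cz = a·x₀ + b·y₀ + c·z₀.
d = (-3)·6 + 2·(-4) + 1·5
  = -18 - 8 + 5
  = -21
Equation: -3x + 2y + z = -21

-3x + 2y + z = -21


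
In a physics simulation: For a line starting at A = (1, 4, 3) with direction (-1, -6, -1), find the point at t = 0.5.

P(t) = A + t·d
  = (1 + (-1)·0.5, 4 + (-6)·0.5, 3 + (-1)·0.5)
  = (1 - 0.5, 4 - 3, 3 - 0.5)
  = (0.5, 1, 2.5)

(0.5, 1, 2.5)


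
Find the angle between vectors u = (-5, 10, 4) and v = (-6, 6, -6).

u·v = (-5)·(-6) + 10·6 + 4·(-6) = 30 + 60 - 24 = 66
|u| = √((-5)² + 10² + 4²) = √141 ≈ 11.87
|v| = √((-6)² + 6² + (-6)²) = √108 ≈ 10.39
cos θ = (u·v)/(|u||v|) = 66/(11.87·10.39) ≈ 0.5348
θ = arccos(0.5348) ≈ 57.67°

57.67°


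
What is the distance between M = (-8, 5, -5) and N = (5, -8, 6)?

d = √[(x₂-x₁)² + (y₂-y₁)² + (z₂-z₁)²]
  = √[13² + (-13)² + 11²]
  = √[169 + 169 + 121]
  = √459
  ≈ 21.42

21.42


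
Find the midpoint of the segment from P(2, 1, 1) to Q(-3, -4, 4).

M = ((x₁+x₂)/2, (y₁+y₂)/2, (z₁+z₂)/2)
  = ((2 - 3)/2, (1 - 4)/2, (1 + 4)/2)
  = (-1/2, -3/2, 5/2)
  = (-0.5, -1.5, 2.5)

(-0.5, -1.5, 2.5)


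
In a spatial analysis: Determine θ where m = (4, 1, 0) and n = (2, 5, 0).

m·n = 4·2 + 1·5 + 0·0 = 8 + 5 + 0 = 13
|m| = √(4² + 1² + 0²) = √17 ≈ 4.123
|n| = √(2² + 5² + 0²) = √29 ≈ 5.385
cos θ = (m·n)/(|m||n|) = 13/(4.123·5.385) ≈ 0.5855
θ = arccos(0.5855) ≈ 54.16°

54.16°


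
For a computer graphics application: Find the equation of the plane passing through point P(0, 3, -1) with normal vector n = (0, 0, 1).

The plane through P with normal n = (a, b, c) satisfies n·(r - P) = 0,
i.e. ax + by + cz = a·x₀ + b·y₀ + c·z₀.
d = 0·0 + 0·3 + 1·(-1)
  = 0 + 0 - 1
  = -1
Equation: z = -1

z = -1


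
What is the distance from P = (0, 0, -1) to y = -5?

distance = |a·x₀ + b·y₀ + c·z₀ - d| / √(a² + b² + c²)
  = |0·0 + 1·0 + 0·(-1) - (-5)| / √(0² + 1² + 0²)
  = |0 + 0 + 0 + 5| / √(0 + 1 + 0)
  = |5| / √1
  = 5 / 1
  ≈ 5

5


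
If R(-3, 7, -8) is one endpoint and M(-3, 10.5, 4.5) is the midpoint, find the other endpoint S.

S = 2M - R
  = (2·(-3) - (-3), 2·10.5 - 7, 2·4.5 - (-8))
  = (-6 + 3, 21 - 7, 9 + 8)
  = (-3, 14, 17)

(-3, 14, 17)


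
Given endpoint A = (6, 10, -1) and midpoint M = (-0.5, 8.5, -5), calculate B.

B = 2M - A
  = (2·(-0.5) - 6, 2·8.5 - 10, 2·(-5) - (-1))
  = (-1 - 6, 17 - 10, -10 + 1)
  = (-7, 7, -9)

(-7, 7, -9)


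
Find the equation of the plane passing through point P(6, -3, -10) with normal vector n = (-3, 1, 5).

The plane through P with normal n = (a, b, c) satisfies n·(r - P) = 0,
i.e. ax + by + cz = a·x₀ + b·y₀ + c·z₀.
d = (-3)·6 + 1·(-3) + 5·(-10)
  = -18 - 3 - 50
  = -71
Equation: -3x + y + 5z = -71

-3x + y + 5z = -71


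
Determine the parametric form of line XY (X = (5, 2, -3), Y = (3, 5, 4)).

Direction vector d = Y - X = (3 - 5, 5 - 2, 4 + 3) = (-2, 3, 7)
Parametric form r = X + t·d:
x = 5 - 2t, y = 2 + 3t, z = -3 + 7t

x = 5 - 2t, y = 2 + 3t, z = -3 + 7t


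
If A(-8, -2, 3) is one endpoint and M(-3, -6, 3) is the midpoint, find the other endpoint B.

B = 2M - A
  = (2·(-3) - (-8), 2·(-6) - (-2), 2·3 - 3)
  = (-6 + 8, -12 + 2, 6 - 3)
  = (2, -10, 3)

(2, -10, 3)


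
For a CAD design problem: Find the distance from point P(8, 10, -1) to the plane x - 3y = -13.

distance = |a·x₀ + b·y₀ + c·z₀ - d| / √(a² + b² + c²)
  = |1·8 + (-3)·10 + 0·(-1) - (-13)| / √(1² + (-3)² + 0²)
  = |8 - 30 + 0 + 13| / √(1 + 9 + 0)
  = |-9| / √10
  = 9 / 3.162
  ≈ 2.846

2.846


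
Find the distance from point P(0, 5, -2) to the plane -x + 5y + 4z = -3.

distance = |a·x₀ + b·y₀ + c·z₀ - d| / √(a² + b² + c²)
  = |(-1)·0 + 5·5 + 4·(-2) - (-3)| / √((-1)² + 5² + 4²)
  = |0 + 25 - 8 + 3| / √(1 + 25 + 16)
  = |20| / √42
  = 20 / 6.481
  ≈ 3.086

3.086


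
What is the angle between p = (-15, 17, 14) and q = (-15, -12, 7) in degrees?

p·q = (-15)·(-15) + 17·(-12) + 14·7 = 225 - 204 + 98 = 119
|p| = √((-15)² + 17² + 14²) = √710 ≈ 26.65
|q| = √((-15)² + (-12)² + 7²) = √418 ≈ 20.45
cos θ = (p·q)/(|p||q|) = 119/(26.65·20.45) ≈ 0.2184
θ = arccos(0.2184) ≈ 77.38°

77.38°


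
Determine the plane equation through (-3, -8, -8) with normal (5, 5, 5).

The plane through P with normal n = (a, b, c) satisfies n·(r - P) = 0,
i.e. ax + by + cz = a·x₀ + b·y₀ + c·z₀.
d = 5·(-3) + 5·(-8) + 5·(-8)
  = -15 - 40 - 40
  = -95
Equation: 5x + 5y + 5z = -95

5x + 5y + 5z = -95


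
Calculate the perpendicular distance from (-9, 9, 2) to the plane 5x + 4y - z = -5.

distance = |a·x₀ + b·y₀ + c·z₀ - d| / √(a² + b² + c²)
  = |5·(-9) + 4·9 + (-1)·2 - (-5)| / √(5² + 4² + (-1)²)
  = |-45 + 36 - 2 + 5| / √(25 + 16 + 1)
  = |-6| / √42
  = 6 / 6.481
  ≈ 0.9258

0.9258


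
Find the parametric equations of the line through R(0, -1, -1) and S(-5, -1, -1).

Direction vector d = S - R = (-5 + 0, -1 + 1, -1 + 1) = (-5, 0, 0)
Parametric form r = R + t·d:
x = 0 - 5t, y = -1, z = -1

x = 0 - 5t, y = -1, z = -1


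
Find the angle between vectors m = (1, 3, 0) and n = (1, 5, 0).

m·n = 1·1 + 3·5 + 0·0 = 1 + 15 + 0 = 16
|m| = √(1² + 3² + 0²) = √10 ≈ 3.162
|n| = √(1² + 5² + 0²) = √26 ≈ 5.099
cos θ = (m·n)/(|m||n|) = 16/(3.162·5.099) ≈ 0.9923
θ = arccos(0.9923) ≈ 7.125°

7.125°


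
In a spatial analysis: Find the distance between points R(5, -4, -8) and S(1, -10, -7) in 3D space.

d = √[(x₂-x₁)² + (y₂-y₁)² + (z₂-z₁)²]
  = √[(-4)² + (-6)² + 1²]
  = √[16 + 36 + 1]
  = √53
  ≈ 7.28

7.28


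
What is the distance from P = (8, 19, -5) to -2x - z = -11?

distance = |a·x₀ + b·y₀ + c·z₀ - d| / √(a² + b² + c²)
  = |(-2)·8 + 0·19 + (-1)·(-5) - (-11)| / √((-2)² + 0² + (-1)²)
  = |-16 + 0 + 5 + 11| / √(4 + 0 + 1)
  = |0| / √5
  = 0 / 2.236
  ≈ 0

0


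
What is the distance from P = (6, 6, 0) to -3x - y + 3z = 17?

distance = |a·x₀ + b·y₀ + c·z₀ - d| / √(a² + b² + c²)
  = |(-3)·6 + (-1)·6 + 3·0 - 17| / √((-3)² + (-1)² + 3²)
  = |-18 - 6 + 0 - 17| / √(9 + 1 + 9)
  = |-41| / √19
  = 41 / 4.359
  ≈ 9.406

9.406


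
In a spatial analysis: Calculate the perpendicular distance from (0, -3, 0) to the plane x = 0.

distance = |a·x₀ + b·y₀ + c·z₀ - d| / √(a² + b² + c²)
  = |1·0 + 0·(-3) + 0·0 - 0| / √(1² + 0² + 0²)
  = |0 + 0 + 0 + 0| / √(1 + 0 + 0)
  = |0| / √1
  = 0 / 1
  ≈ 0

0


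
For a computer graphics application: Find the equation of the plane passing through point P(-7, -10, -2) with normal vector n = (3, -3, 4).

The plane through P with normal n = (a, b, c) satisfies n·(r - P) = 0,
i.e. ax + by + cz = a·x₀ + b·y₀ + c·z₀.
d = 3·(-7) + (-3)·(-10) + 4·(-2)
  = -21 + 30 - 8
  = 1
Equation: 3x - 3y + 4z = 1

3x - 3y + 4z = 1


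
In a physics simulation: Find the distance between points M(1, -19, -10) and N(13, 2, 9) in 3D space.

d = √[(x₂-x₁)² + (y₂-y₁)² + (z₂-z₁)²]
  = √[12² + 21² + 19²]
  = √[144 + 441 + 361]
  = √946
  ≈ 30.76

30.76


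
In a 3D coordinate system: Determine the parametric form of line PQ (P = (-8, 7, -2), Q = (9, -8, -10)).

Direction vector d = Q - P = (9 + 8, -8 - 7, -10 + 2) = (17, -15, -8)
Parametric form r = P + t·d:
x = -8 + 17t, y = 7 - 15t, z = -2 - 8t

x = -8 + 17t, y = 7 - 15t, z = -2 - 8t


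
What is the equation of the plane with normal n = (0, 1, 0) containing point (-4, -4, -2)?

The plane through P with normal n = (a, b, c) satisfies n·(r - P) = 0,
i.e. ax + by + cz = a·x₀ + b·y₀ + c·z₀.
d = 0·(-4) + 1·(-4) + 0·(-2)
  = 0 - 4 + 0
  = -4
Equation: y = -4

y = -4


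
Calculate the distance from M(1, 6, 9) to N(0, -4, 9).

d = √[(x₂-x₁)² + (y₂-y₁)² + (z₂-z₁)²]
  = √[(-1)² + (-10)² + 0²]
  = √[1 + 100 + 0]
  = √101
  ≈ 10.05

10.05


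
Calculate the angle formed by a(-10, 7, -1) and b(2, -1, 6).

a·b = (-10)·2 + 7·(-1) + (-1)·6 = -20 - 7 - 6 = -33
|a| = √((-10)² + 7² + (-1)²) = √150 ≈ 12.25
|b| = √(2² + (-1)² + 6²) = √41 ≈ 6.403
cos θ = (a·b)/(|a||b|) = -33/(12.25·6.403) ≈ -0.4208
θ = arccos(-0.4208) ≈ 114.9°

114.9°


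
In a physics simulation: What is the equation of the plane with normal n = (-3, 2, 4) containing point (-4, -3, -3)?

The plane through P with normal n = (a, b, c) satisfies n·(r - P) = 0,
i.e. ax + by + cz = a·x₀ + b·y₀ + c·z₀.
d = (-3)·(-4) + 2·(-3) + 4·(-3)
  = 12 - 6 - 12
  = -6
Equation: -3x + 2y + 4z = -6

-3x + 2y + 4z = -6


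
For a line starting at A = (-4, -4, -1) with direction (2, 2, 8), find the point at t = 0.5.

P(t) = A + t·d
  = (-4 + 2·0.5, -4 + 2·0.5, -1 + 8·0.5)
  = (-4 + 1, -4 + 1, -1 + 4)
  = (-3, -3, 3)

(-3, -3, 3)


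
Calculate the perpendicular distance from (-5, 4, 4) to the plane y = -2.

distance = |a·x₀ + b·y₀ + c·z₀ - d| / √(a² + b² + c²)
  = |0·(-5) + 1·4 + 0·4 - (-2)| / √(0² + 1² + 0²)
  = |0 + 4 + 0 + 2| / √(0 + 1 + 0)
  = |6| / √1
  = 6 / 1
  ≈ 6

6


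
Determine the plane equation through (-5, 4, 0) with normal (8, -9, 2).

The plane through P with normal n = (a, b, c) satisfies n·(r - P) = 0,
i.e. ax + by + cz = a·x₀ + b·y₀ + c·z₀.
d = 8·(-5) + (-9)·4 + 2·0
  = -40 - 36 + 0
  = -76
Equation: 8x - 9y + 2z = -76

8x - 9y + 2z = -76


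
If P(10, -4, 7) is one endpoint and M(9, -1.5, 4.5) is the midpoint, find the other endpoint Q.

Q = 2M - P
  = (2·9 - 10, 2·(-1.5) - (-4), 2·4.5 - 7)
  = (18 - 10, -3 + 4, 9 - 7)
  = (8, 1, 2)

(8, 1, 2)


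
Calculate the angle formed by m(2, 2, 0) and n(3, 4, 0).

m·n = 2·3 + 2·4 + 0·0 = 6 + 8 + 0 = 14
|m| = √(2² + 2² + 0²) = √8 ≈ 2.828
|n| = √(3² + 4² + 0²) = √25 ≈ 5
cos θ = (m·n)/(|m||n|) = 14/(2.828·5) ≈ 0.9899
θ = arccos(0.9899) ≈ 8.13°

8.13°


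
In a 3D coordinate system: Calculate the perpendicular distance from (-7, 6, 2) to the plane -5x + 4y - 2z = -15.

distance = |a·x₀ + b·y₀ + c·z₀ - d| / √(a² + b² + c²)
  = |(-5)·(-7) + 4·6 + (-2)·2 - (-15)| / √((-5)² + 4² + (-2)²)
  = |35 + 24 - 4 + 15| / √(25 + 16 + 4)
  = |70| / √45
  = 70 / 6.708
  ≈ 10.43

10.43


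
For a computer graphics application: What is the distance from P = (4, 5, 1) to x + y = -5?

distance = |a·x₀ + b·y₀ + c·z₀ - d| / √(a² + b² + c²)
  = |1·4 + 1·5 + 0·1 - (-5)| / √(1² + 1² + 0²)
  = |4 + 5 + 0 + 5| / √(1 + 1 + 0)
  = |14| / √2
  = 14 / 1.414
  ≈ 9.899

9.899


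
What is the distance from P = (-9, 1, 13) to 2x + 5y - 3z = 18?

distance = |a·x₀ + b·y₀ + c·z₀ - d| / √(a² + b² + c²)
  = |2·(-9) + 5·1 + (-3)·13 - 18| / √(2² + 5² + (-3)²)
  = |-18 + 5 - 39 - 18| / √(4 + 25 + 9)
  = |-70| / √38
  = 70 / 6.164
  ≈ 11.36

11.36


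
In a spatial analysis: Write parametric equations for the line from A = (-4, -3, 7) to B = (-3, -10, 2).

Direction vector d = B - A = (-3 + 4, -10 + 3, 2 - 7) = (1, -7, -5)
Parametric form r = A + t·d:
x = -4 + t, y = -3 - 7t, z = 7 - 5t

x = -4 + t, y = -3 - 7t, z = 7 - 5t


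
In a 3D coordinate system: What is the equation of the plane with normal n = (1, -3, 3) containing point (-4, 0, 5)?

The plane through P with normal n = (a, b, c) satisfies n·(r - P) = 0,
i.e. ax + by + cz = a·x₀ + b·y₀ + c·z₀.
d = 1·(-4) + (-3)·0 + 3·5
  = -4 + 0 + 15
  = 11
Equation: x - 3y + 3z = 11

x - 3y + 3z = 11


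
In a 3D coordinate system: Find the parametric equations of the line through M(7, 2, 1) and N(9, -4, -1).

Direction vector d = N - M = (9 - 7, -4 - 2, -1 - 1) = (2, -6, -2)
Parametric form r = M + t·d:
x = 7 + 2t, y = 2 - 6t, z = 1 - 2t

x = 7 + 2t, y = 2 - 6t, z = 1 - 2t


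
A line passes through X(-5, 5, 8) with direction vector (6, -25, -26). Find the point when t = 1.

P(t) = X + t·d
  = (-5 + 6·1, 5 + (-25)·1, 8 + (-26)·1)
  = (-5 + 6, 5 - 25, 8 - 26)
  = (1, -20, -18)

(1, -20, -18)


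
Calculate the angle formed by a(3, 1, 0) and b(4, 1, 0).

a·b = 3·4 + 1·1 + 0·0 = 12 + 1 + 0 = 13
|a| = √(3² + 1² + 0²) = √10 ≈ 3.162
|b| = √(4² + 1² + 0²) = √17 ≈ 4.123
cos θ = (a·b)/(|a||b|) = 13/(3.162·4.123) ≈ 0.9971
θ = arccos(0.9971) ≈ 4.399°

4.399°


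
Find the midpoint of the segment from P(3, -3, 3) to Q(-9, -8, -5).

M = ((x₁+x₂)/2, (y₁+y₂)/2, (z₁+z₂)/2)
  = ((3 - 9)/2, (-3 - 8)/2, (3 - 5)/2)
  = (-6/2, -11/2, -2/2)
  = (-3, -5.5, -1)

(-3, -5.5, -1)


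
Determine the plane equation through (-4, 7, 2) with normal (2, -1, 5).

The plane through P with normal n = (a, b, c) satisfies n·(r - P) = 0,
i.e. ax + by + cz = a·x₀ + b·y₀ + c·z₀.
d = 2·(-4) + (-1)·7 + 5·2
  = -8 - 7 + 10
  = -5
Equation: 2x - y + 5z = -5

2x - y + 5z = -5


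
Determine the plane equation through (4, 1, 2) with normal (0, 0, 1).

The plane through P with normal n = (a, b, c) satisfies n·(r - P) = 0,
i.e. ax + by + cz = a·x₀ + b·y₀ + c·z₀.
d = 0·4 + 0·1 + 1·2
  = 0 + 0 + 2
  = 2
Equation: z = 2

z = 2


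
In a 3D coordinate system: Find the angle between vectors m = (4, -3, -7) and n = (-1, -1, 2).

m·n = 4·(-1) + (-3)·(-1) + (-7)·2 = -4 + 3 - 14 = -15
|m| = √(4² + (-3)² + (-7)²) = √74 ≈ 8.602
|n| = √((-1)² + (-1)² + 2²) = √6 ≈ 2.449
cos θ = (m·n)/(|m||n|) = -15/(8.602·2.449) ≈ -0.7119
θ = arccos(-0.7119) ≈ 135.4°

135.4°


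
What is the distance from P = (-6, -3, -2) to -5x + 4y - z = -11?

distance = |a·x₀ + b·y₀ + c·z₀ - d| / √(a² + b² + c²)
  = |(-5)·(-6) + 4·(-3) + (-1)·(-2) - (-11)| / √((-5)² + 4² + (-1)²)
  = |30 - 12 + 2 + 11| / √(25 + 16 + 1)
  = |31| / √42
  = 31 / 6.481
  ≈ 4.783

4.783


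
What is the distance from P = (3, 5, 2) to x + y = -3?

distance = |a·x₀ + b·y₀ + c·z₀ - d| / √(a² + b² + c²)
  = |1·3 + 1·5 + 0·2 - (-3)| / √(1² + 1² + 0²)
  = |3 + 5 + 0 + 3| / √(1 + 1 + 0)
  = |11| / √2
  = 11 / 1.414
  ≈ 7.778

7.778


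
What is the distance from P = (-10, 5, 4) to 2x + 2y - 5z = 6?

distance = |a·x₀ + b·y₀ + c·z₀ - d| / √(a² + b² + c²)
  = |2·(-10) + 2·5 + (-5)·4 - 6| / √(2² + 2² + (-5)²)
  = |-20 + 10 - 20 - 6| / √(4 + 4 + 25)
  = |-36| / √33
  = 36 / 5.745
  ≈ 6.267

6.267


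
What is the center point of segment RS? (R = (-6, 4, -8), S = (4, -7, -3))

M = ((x₁+x₂)/2, (y₁+y₂)/2, (z₁+z₂)/2)
  = ((-6 + 4)/2, (4 - 7)/2, (-8 - 3)/2)
  = (-2/2, -3/2, -11/2)
  = (-1, -1.5, -5.5)

(-1, -1.5, -5.5)


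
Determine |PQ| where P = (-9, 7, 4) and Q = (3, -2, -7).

d = √[(x₂-x₁)² + (y₂-y₁)² + (z₂-z₁)²]
  = √[12² + (-9)² + (-11)²]
  = √[144 + 81 + 121]
  = √346
  ≈ 18.6

18.6


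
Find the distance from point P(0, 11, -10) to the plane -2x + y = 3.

distance = |a·x₀ + b·y₀ + c·z₀ - d| / √(a² + b² + c²)
  = |(-2)·0 + 1·11 + 0·(-10) - 3| / √((-2)² + 1² + 0²)
  = |0 + 11 + 0 - 3| / √(4 + 1 + 0)
  = |8| / √5
  = 8 / 2.236
  ≈ 3.578

3.578


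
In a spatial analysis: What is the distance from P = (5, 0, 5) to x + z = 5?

distance = |a·x₀ + b·y₀ + c·z₀ - d| / √(a² + b² + c²)
  = |1·5 + 0·0 + 1·5 - 5| / √(1² + 0² + 1²)
  = |5 + 0 + 5 - 5| / √(1 + 0 + 1)
  = |5| / √2
  = 5 / 1.414
  ≈ 3.536

3.536


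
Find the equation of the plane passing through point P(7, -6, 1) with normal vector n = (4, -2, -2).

The plane through P with normal n = (a, b, c) satisfies n·(r - P) = 0,
i.e. ax + by + cz = a·x₀ + b·y₀ + c·z₀.
d = 4·7 + (-2)·(-6) + (-2)·1
  = 28 + 12 - 2
  = 38
Equation: 4x - 2y - 2z = 38

4x - 2y - 2z = 38


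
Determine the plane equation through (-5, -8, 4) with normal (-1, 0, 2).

The plane through P with normal n = (a, b, c) satisfies n·(r - P) = 0,
i.e. ax + by + cz = a·x₀ + b·y₀ + c·z₀.
d = (-1)·(-5) + 0·(-8) + 2·4
  = 5 + 0 + 8
  = 13
Equation: -x + 2z = 13

-x + 2z = 13


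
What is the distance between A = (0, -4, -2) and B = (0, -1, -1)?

d = √[(x₂-x₁)² + (y₂-y₁)² + (z₂-z₁)²]
  = √[0² + 3² + 1²]
  = √[0 + 9 + 1]
  = √10
  ≈ 3.162

3.162


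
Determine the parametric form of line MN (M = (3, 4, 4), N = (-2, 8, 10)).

Direction vector d = N - M = (-2 - 3, 8 - 4, 10 - 4) = (-5, 4, 6)
Parametric form r = M + t·d:
x = 3 - 5t, y = 4 + 4t, z = 4 + 6t

x = 3 - 5t, y = 4 + 4t, z = 4 + 6t


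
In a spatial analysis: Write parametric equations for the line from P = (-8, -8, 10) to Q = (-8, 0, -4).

Direction vector d = Q - P = (-8 + 8, 0 + 8, -4 - 10) = (0, 8, -14)
Parametric form r = P + t·d:
x = -8, y = -8 + 8t, z = 10 - 14t

x = -8, y = -8 + 8t, z = 10 - 14t


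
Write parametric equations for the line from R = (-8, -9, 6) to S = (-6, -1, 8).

Direction vector d = S - R = (-6 + 8, -1 + 9, 8 - 6) = (2, 8, 2)
Parametric form r = R + t·d:
x = -8 + 2t, y = -9 + 8t, z = 6 + 2t

x = -8 + 2t, y = -9 + 8t, z = 6 + 2t


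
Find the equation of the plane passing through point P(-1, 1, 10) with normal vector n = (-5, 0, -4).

The plane through P with normal n = (a, b, c) satisfies n·(r - P) = 0,
i.e. ax + by + cz = a·x₀ + b·y₀ + c·z₀.
d = (-5)·(-1) + 0·1 + (-4)·10
  = 5 + 0 - 40
  = -35
Equation: -5x - 4z = -35

-5x - 4z = -35


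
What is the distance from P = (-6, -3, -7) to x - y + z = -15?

distance = |a·x₀ + b·y₀ + c·z₀ - d| / √(a² + b² + c²)
  = |1·(-6) + (-1)·(-3) + 1·(-7) - (-15)| / √(1² + (-1)² + 1²)
  = |-6 + 3 - 7 + 15| / √(1 + 1 + 1)
  = |5| / √3
  = 5 / 1.732
  ≈ 2.887

2.887


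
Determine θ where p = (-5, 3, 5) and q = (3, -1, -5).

p·q = (-5)·3 + 3·(-1) + 5·(-5) = -15 - 3 - 25 = -43
|p| = √((-5)² + 3² + 5²) = √59 ≈ 7.681
|q| = √(3² + (-1)² + (-5)²) = √35 ≈ 5.916
cos θ = (p·q)/(|p||q|) = -43/(7.681·5.916) ≈ -0.9463
θ = arccos(-0.9463) ≈ 161.1°

161.1°


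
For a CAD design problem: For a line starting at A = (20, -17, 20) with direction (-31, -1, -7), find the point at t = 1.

P(t) = A + t·d
  = (20 + (-31)·1, -17 + (-1)·1, 20 + (-7)·1)
  = (20 - 31, -17 - 1, 20 - 7)
  = (-11, -18, 13)

(-11, -18, 13)


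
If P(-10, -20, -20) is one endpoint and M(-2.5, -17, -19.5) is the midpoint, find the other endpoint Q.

Q = 2M - P
  = (2·(-2.5) - (-10), 2·(-17) - (-20), 2·(-19.5) - (-20))
  = (-5 + 10, -34 + 20, -39 + 20)
  = (5, -14, -19)

(5, -14, -19)


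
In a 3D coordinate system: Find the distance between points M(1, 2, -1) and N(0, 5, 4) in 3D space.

d = √[(x₂-x₁)² + (y₂-y₁)² + (z₂-z₁)²]
  = √[(-1)² + 3² + 5²]
  = √[1 + 9 + 25]
  = √35
  ≈ 5.916

5.916


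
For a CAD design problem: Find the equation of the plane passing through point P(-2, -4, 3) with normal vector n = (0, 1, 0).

The plane through P with normal n = (a, b, c) satisfies n·(r - P) = 0,
i.e. ax + by + cz = a·x₀ + b·y₀ + c·z₀.
d = 0·(-2) + 1·(-4) + 0·3
  = 0 - 4 + 0
  = -4
Equation: y = -4

y = -4


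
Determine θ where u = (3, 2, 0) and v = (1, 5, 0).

u·v = 3·1 + 2·5 + 0·0 = 3 + 10 + 0 = 13
|u| = √(3² + 2² + 0²) = √13 ≈ 3.606
|v| = √(1² + 5² + 0²) = √26 ≈ 5.099
cos θ = (u·v)/(|u||v|) = 13/(3.606·5.099) ≈ 0.7071
θ = arccos(0.7071) ≈ 45°

45°


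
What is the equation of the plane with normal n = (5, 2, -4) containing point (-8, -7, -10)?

The plane through P with normal n = (a, b, c) satisfies n·(r - P) = 0,
i.e. ax + by + cz = a·x₀ + b·y₀ + c·z₀.
d = 5·(-8) + 2·(-7) + (-4)·(-10)
  = -40 - 14 + 40
  = -14
Equation: 5x + 2y - 4z = -14

5x + 2y - 4z = -14


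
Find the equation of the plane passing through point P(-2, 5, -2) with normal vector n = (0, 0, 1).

The plane through P with normal n = (a, b, c) satisfies n·(r - P) = 0,
i.e. ax + by + cz = a·x₀ + b·y₀ + c·z₀.
d = 0·(-2) + 0·5 + 1·(-2)
  = 0 + 0 - 2
  = -2
Equation: z = -2

z = -2


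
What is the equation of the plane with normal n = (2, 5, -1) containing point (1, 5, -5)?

The plane through P with normal n = (a, b, c) satisfies n·(r - P) = 0,
i.e. ax + by + cz = a·x₀ + b·y₀ + c·z₀.
d = 2·1 + 5·5 + (-1)·(-5)
  = 2 + 25 + 5
  = 32
Equation: 2x + 5y - z = 32

2x + 5y - z = 32


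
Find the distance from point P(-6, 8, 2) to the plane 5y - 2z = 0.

distance = |a·x₀ + b·y₀ + c·z₀ - d| / √(a² + b² + c²)
  = |0·(-6) + 5·8 + (-2)·2 - 0| / √(0² + 5² + (-2)²)
  = |0 + 40 - 4 + 0| / √(0 + 25 + 4)
  = |36| / √29
  = 36 / 5.385
  ≈ 6.685

6.685


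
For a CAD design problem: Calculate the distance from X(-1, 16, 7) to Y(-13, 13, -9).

d = √[(x₂-x₁)² + (y₂-y₁)² + (z₂-z₁)²]
  = √[(-12)² + (-3)² + (-16)²]
  = √[144 + 9 + 256]
  = √409
  ≈ 20.22

20.22


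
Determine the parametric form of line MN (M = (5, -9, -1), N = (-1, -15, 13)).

Direction vector d = N - M = (-1 - 5, -15 + 9, 13 + 1) = (-6, -6, 14)
Parametric form r = M + t·d:
x = 5 - 6t, y = -9 - 6t, z = -1 + 14t

x = 5 - 6t, y = -9 - 6t, z = -1 + 14t


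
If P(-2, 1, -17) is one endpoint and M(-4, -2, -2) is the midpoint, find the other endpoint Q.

Q = 2M - P
  = (2·(-4) - (-2), 2·(-2) - 1, 2·(-2) - (-17))
  = (-8 + 2, -4 - 1, -4 + 17)
  = (-6, -5, 13)

(-6, -5, 13)


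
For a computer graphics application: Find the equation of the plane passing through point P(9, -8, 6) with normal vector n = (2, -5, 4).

The plane through P with normal n = (a, b, c) satisfies n·(r - P) = 0,
i.e. ax + by + cz = a·x₀ + b·y₀ + c·z₀.
d = 2·9 + (-5)·(-8) + 4·6
  = 18 + 40 + 24
  = 82
Equation: 2x - 5y + 4z = 82

2x - 5y + 4z = 82


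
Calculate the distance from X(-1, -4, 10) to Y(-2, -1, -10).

d = √[(x₂-x₁)² + (y₂-y₁)² + (z₂-z₁)²]
  = √[(-1)² + 3² + (-20)²]
  = √[1 + 9 + 400]
  = √410
  ≈ 20.25

20.25


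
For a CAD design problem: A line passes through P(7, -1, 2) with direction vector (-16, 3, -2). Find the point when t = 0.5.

P(t) = P + t·d
  = (7 + (-16)·0.5, -1 + 3·0.5, 2 + (-2)·0.5)
  = (7 - 8, -1 + 1.5, 2 - 1)
  = (-1, 0.5, 1)

(-1, 0.5, 1)


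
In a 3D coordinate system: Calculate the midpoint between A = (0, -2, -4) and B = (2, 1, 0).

M = ((x₁+x₂)/2, (y₁+y₂)/2, (z₁+z₂)/2)
  = ((0 + 2)/2, (-2 + 1)/2, (-4 + 0)/2)
  = (2/2, -1/2, -4/2)
  = (1, -0.5, -2)

(1, -0.5, -2)


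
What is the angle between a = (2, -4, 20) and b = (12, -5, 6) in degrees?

a·b = 2·12 + (-4)·(-5) + 20·6 = 24 + 20 + 120 = 164
|a| = √(2² + (-4)² + 20²) = √420 ≈ 20.49
|b| = √(12² + (-5)² + 6²) = √205 ≈ 14.32
cos θ = (a·b)/(|a||b|) = 164/(20.49·14.32) ≈ 0.5589
θ = arccos(0.5589) ≈ 56.02°

56.02°


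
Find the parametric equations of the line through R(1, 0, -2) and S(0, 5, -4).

Direction vector d = S - R = (0 - 1, 5 + 0, -4 + 2) = (-1, 5, -2)
Parametric form r = R + t·d:
x = 1 - t, y = 0 + 5t, z = -2 - 2t

x = 1 - t, y = 0 + 5t, z = -2 - 2t


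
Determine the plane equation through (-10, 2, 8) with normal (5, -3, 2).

The plane through P with normal n = (a, b, c) satisfies n·(r - P) = 0,
i.e. ax + by + cz = a·x₀ + b·y₀ + c·z₀.
d = 5·(-10) + (-3)·2 + 2·8
  = -50 - 6 + 16
  = -40
Equation: 5x - 3y + 2z = -40

5x - 3y + 2z = -40


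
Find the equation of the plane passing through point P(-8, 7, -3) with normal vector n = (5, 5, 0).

The plane through P with normal n = (a, b, c) satisfies n·(r - P) = 0,
i.e. ax + by + cz = a·x₀ + b·y₀ + c·z₀.
d = 5·(-8) + 5·7 + 0·(-3)
  = -40 + 35 + 0
  = -5
Equation: 5x + 5y = -5

5x + 5y = -5


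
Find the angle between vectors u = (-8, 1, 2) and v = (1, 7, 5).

u·v = (-8)·1 + 1·7 + 2·5 = -8 + 7 + 10 = 9
|u| = √((-8)² + 1² + 2²) = √69 ≈ 8.307
|v| = √(1² + 7² + 5²) = √75 ≈ 8.66
cos θ = (u·v)/(|u||v|) = 9/(8.307·8.66) ≈ 0.1251
θ = arccos(0.1251) ≈ 82.81°

82.81°


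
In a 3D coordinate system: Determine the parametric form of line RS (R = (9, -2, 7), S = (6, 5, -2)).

Direction vector d = S - R = (6 - 9, 5 + 2, -2 - 7) = (-3, 7, -9)
Parametric form r = R + t·d:
x = 9 - 3t, y = -2 + 7t, z = 7 - 9t

x = 9 - 3t, y = -2 + 7t, z = 7 - 9t


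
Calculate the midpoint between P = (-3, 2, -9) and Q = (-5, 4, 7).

M = ((x₁+x₂)/2, (y₁+y₂)/2, (z₁+z₂)/2)
  = ((-3 - 5)/2, (2 + 4)/2, (-9 + 7)/2)
  = (-8/2, 6/2, -2/2)
  = (-4, 3, -1)

(-4, 3, -1)


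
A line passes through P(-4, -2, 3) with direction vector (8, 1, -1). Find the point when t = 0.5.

P(t) = P + t·d
  = (-4 + 8·0.5, -2 + 1·0.5, 3 + (-1)·0.5)
  = (-4 + 4, -2 + 0.5, 3 - 0.5)
  = (0, -1.5, 2.5)

(0, -1.5, 2.5)


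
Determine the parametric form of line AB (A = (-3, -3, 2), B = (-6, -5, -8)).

Direction vector d = B - A = (-6 + 3, -5 + 3, -8 - 2) = (-3, -2, -10)
Parametric form r = A + t·d:
x = -3 - 3t, y = -3 - 2t, z = 2 - 10t

x = -3 - 3t, y = -3 - 2t, z = 2 - 10t


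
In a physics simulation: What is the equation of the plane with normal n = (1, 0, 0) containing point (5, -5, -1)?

The plane through P with normal n = (a, b, c) satisfies n·(r - P) = 0,
i.e. ax + by + cz = a·x₀ + b·y₀ + c·z₀.
d = 1·5 + 0·(-5) + 0·(-1)
  = 5 + 0 + 0
  = 5
Equation: x = 5

x = 5


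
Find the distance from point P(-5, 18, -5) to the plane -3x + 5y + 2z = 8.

distance = |a·x₀ + b·y₀ + c·z₀ - d| / √(a² + b² + c²)
  = |(-3)·(-5) + 5·18 + 2·(-5) - 8| / √((-3)² + 5² + 2²)
  = |15 + 90 - 10 - 8| / √(9 + 25 + 4)
  = |87| / √38
  = 87 / 6.164
  ≈ 14.11

14.11
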